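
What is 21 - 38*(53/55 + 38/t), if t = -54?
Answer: 16517/1485 ≈ 11.123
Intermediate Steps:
21 - 38*(53/55 + 38/t) = 21 - 38*(53/55 + 38/(-54)) = 21 - 38*(53*(1/55) + 38*(-1/54)) = 21 - 38*(53/55 - 19/27) = 21 - 38*386/1485 = 21 - 14668/1485 = 16517/1485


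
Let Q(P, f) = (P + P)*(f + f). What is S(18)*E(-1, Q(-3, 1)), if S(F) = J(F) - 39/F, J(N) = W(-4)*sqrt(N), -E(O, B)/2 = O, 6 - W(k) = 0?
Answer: -13/3 + 36*sqrt(2) ≈ 46.578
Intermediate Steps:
W(k) = 6 (W(k) = 6 - 1*0 = 6 + 0 = 6)
Q(P, f) = 4*P*f (Q(P, f) = (2*P)*(2*f) = 4*P*f)
E(O, B) = -2*O
J(N) = 6*sqrt(N)
S(F) = -39/F + 6*sqrt(F) (S(F) = 6*sqrt(F) - 39/F = -39/F + 6*sqrt(F))
S(18)*E(-1, Q(-3, 1)) = (3*(-13 + 2*18**(3/2))/18)*(-2*(-1)) = (3*(1/18)*(-13 + 2*(54*sqrt(2))))*2 = (3*(1/18)*(-13 + 108*sqrt(2)))*2 = (-13/6 + 18*sqrt(2))*2 = -13/3 + 36*sqrt(2)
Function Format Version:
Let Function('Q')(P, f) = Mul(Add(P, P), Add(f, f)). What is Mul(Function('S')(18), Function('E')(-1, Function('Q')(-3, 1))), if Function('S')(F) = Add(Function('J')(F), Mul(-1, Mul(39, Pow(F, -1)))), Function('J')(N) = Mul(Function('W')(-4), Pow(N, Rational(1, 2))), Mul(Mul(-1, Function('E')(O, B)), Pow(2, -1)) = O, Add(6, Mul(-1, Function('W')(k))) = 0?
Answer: Add(Rational(-13, 3), Mul(36, Pow(2, Rational(1, 2)))) ≈ 46.578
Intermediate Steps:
Function('W')(k) = 6 (Function('W')(k) = Add(6, Mul(-1, 0)) = Add(6, 0) = 6)
Function('Q')(P, f) = Mul(4, P, f) (Function('Q')(P, f) = Mul(Mul(2, P), Mul(2, f)) = Mul(4, P, f))
Function('E')(O, B) = Mul(-2, O)
Function('J')(N) = Mul(6, Pow(N, Rational(1, 2)))
Function('S')(F) = Add(Mul(-39, Pow(F, -1)), Mul(6, Pow(F, Rational(1, 2)))) (Function('S')(F) = Add(Mul(6, Pow(F, Rational(1, 2))), Mul(-1, Mul(39, Pow(F, -1)))) = Add(Mul(6, Pow(F, Rational(1, 2))), Mul(-39, Pow(F, -1))) = Add(Mul(-39, Pow(F, -1)), Mul(6, Pow(F, Rational(1, 2)))))
Mul(Function('S')(18), Function('E')(-1, Function('Q')(-3, 1))) = Mul(Mul(3, Pow(18, -1), Add(-13, Mul(2, Pow(18, Rational(3, 2))))), Mul(-2, -1)) = Mul(Mul(3, Rational(1, 18), Add(-13, Mul(2, Mul(54, Pow(2, Rational(1, 2)))))), 2) = Mul(Mul(3, Rational(1, 18), Add(-13, Mul(108, Pow(2, Rational(1, 2))))), 2) = Mul(Add(Rational(-13, 6), Mul(18, Pow(2, Rational(1, 2)))), 2) = Add(Rational(-13, 3), Mul(36, Pow(2, Rational(1, 2))))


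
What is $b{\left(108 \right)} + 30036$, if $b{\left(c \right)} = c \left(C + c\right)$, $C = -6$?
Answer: $41052$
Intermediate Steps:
$b{\left(c \right)} = c \left(-6 + c\right)$
$b{\left(108 \right)} + 30036 = 108 \left(-6 + 108\right) + 30036 = 108 \cdot 102 + 30036 = 11016 + 30036 = 41052$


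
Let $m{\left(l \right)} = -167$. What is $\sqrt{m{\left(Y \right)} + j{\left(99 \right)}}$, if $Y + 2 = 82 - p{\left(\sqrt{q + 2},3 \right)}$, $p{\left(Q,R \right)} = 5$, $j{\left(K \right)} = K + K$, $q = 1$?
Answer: $\sqrt{31} \approx 5.5678$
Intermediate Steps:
$j{\left(K \right)} = 2 K$
$Y = 75$ ($Y = -2 + \left(82 - 5\right) = -2 + 77 = 75$)
$\sqrt{m{\left(Y \right)} + j{\left(99 \right)}} = \sqrt{-167 + 2 \cdot 99} = \sqrt{-167 + 198} = \sqrt{31}$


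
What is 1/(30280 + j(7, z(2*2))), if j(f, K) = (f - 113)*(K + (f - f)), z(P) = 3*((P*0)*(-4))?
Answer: 1/30280 ≈ 3.3025e-5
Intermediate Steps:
z(P) = 0 (z(P) = 3*(0*(-4)) = 3*0 = 0)
j(f, K) = K*(-113 + f) (j(f, K) = (-113 + f)*(K + 0) = (-113 + f)*K = K*(-113 + f))
1/(30280 + j(7, z(2*2))) = 1/(30280 + 0*(-113 + 7)) = 1/(30280 + 0*(-106)) = 1/(30280 + 0) = 1/30280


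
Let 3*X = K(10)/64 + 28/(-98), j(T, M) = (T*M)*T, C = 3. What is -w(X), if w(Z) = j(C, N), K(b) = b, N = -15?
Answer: 135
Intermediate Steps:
j(T, M) = M*T² (j(T, M) = (M*T)*T = M*T²)
X = -29/672 (X = (10/64 + 28/(-98))/3 = (10*(1/64) + 28*(-1/98))/3 = (5/32 - 2/7)/3 = (⅓)*(-29/224) = -29/672 ≈ -0.043155)
w(Z) = -135 (w(Z) = -15*3² = -15*9 = -135)
-w(X) = -1*(-135) = 135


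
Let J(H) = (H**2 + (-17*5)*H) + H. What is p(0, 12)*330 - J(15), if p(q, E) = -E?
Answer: -2925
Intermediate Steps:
J(H) = H**2 - 84*H (J(H) = (H**2 - 85*H) + H = H**2 - 84*H)
p(0, 12)*330 - J(15) = -1*12*330 - 15*(-84 + 15) = -12*330 - 15*(-69) = -3960 - 1*(-1035) = -3960 + 1035 = -2925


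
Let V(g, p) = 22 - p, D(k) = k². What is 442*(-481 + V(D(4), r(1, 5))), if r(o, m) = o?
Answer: -203320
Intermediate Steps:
442*(-481 + V(D(4), r(1, 5))) = 442*(-481 + (22 - 1*1)) = 442*(-481 + (22 - 1)) = 442*(-481 + 21) = 442*(-460) = -203320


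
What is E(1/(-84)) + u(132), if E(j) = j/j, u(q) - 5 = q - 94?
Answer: 44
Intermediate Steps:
u(q) = -89 + q (u(q) = 5 + (q - 94) = 5 + (-94 + q) = -89 + q)
E(j) = 1
E(1/(-84)) + u(132) = 1 + (-89 + 132) = 1 + 43 = 44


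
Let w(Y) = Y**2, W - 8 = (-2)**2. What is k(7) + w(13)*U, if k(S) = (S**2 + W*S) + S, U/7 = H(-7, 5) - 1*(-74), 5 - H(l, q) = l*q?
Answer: 135002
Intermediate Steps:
H(l, q) = 5 - l*q
W = 12 (W = 8 + (-2)**2 = 8 + 4 = 12)
U = 798 (U = 7*((5 - 1*(-7)*5) - 1*(-74)) = 7*((5 + 35) + 74) = 7*(40 + 74) = 7*114 = 798)
k(S) = S**2 + 13*S (k(S) = (S**2 + 12*S) + S = S**2 + 13*S)
k(7) + w(13)*U = 7*(13 + 7) + 13**2*798 = 7*20 + 169*798 = 140 + 134862 = 135002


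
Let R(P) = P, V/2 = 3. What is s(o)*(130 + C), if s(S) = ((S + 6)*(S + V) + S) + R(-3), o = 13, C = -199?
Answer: -25599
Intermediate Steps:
V = 6 (V = 2*3 = 6)
s(S) = -3 + S + (6 + S)² (s(S) = ((S + 6)*(S + 6) + S) - 3 = ((6 + S)*(6 + S) + S) - 3 = ((6 + S)² + S) - 3 = (S + (6 + S)²) - 3 = -3 + S + (6 + S)²)
s(o)*(130 + C) = (33 + 13² + 13*13)*(130 - 199) = (33 + 169 + 169)*(-69) = 371*(-69) = -25599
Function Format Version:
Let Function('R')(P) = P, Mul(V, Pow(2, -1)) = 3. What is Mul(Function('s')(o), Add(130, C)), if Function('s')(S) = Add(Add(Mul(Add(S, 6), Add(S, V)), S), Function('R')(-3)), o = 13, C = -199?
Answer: -25599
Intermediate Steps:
V = 6 (V = Mul(2, 3) = 6)
Function('s')(S) = Add(-3, S, Pow(Add(6, S), 2)) (Function('s')(S) = Add(Add(Mul(Add(S, 6), Add(S, 6)), S), -3) = Add(Add(Mul(Add(6, S), Add(6, S)), S), -3) = Add(Add(Pow(Add(6, S), 2), S), -3) = Add(Add(S, Pow(Add(6, S), 2)), -3) = Add(-3, S, Pow(Add(6, S), 2)))
Mul(Function('s')(o), Add(130, C)) = Mul(Add(33, Pow(13, 2), Mul(13, 13)), Add(130, -199)) = Mul(Add(33, 169, 169), -69) = Mul(371, -69) = -25599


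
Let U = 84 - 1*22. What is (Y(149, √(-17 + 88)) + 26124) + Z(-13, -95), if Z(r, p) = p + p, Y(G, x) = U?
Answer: 25996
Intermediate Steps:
U = 62 (U = 84 - 22 = 62)
Y(G, x) = 62
Z(r, p) = 2*p
(Y(149, √(-17 + 88)) + 26124) + Z(-13, -95) = (62 + 26124) + 2*(-95) = 26186 - 190 = 25996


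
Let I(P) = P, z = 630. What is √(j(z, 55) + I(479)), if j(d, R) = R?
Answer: √534 ≈ 23.108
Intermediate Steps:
√(j(z, 55) + I(479)) = √(55 + 479) = √534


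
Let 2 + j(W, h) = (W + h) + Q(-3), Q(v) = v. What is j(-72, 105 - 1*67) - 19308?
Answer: -19347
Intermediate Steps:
j(W, h) = -5 + W + h (j(W, h) = -2 + ((W + h) - 3) = -2 + (-3 + W + h) = -5 + W + h)
j(-72, 105 - 1*67) - 19308 = (-5 - 72 + (105 - 1*67)) - 19308 = (-5 - 72 + (105 - 67)) - 19308 = (-5 - 72 + 38) - 19308 = -39 - 19308 = -19347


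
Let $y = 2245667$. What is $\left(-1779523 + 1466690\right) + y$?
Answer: $1932834$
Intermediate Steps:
$\left(-1779523 + 1466690\right) + y = \left(-1779523 + 1466690\right) + 2245667 = -312833 + 2245667 = 1932834$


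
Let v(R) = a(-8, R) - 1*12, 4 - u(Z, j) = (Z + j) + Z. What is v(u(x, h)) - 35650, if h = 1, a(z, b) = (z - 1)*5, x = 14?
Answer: -35707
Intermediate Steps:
a(z, b) = -5 + 5*z (a(z, b) = (-1 + z)*5 = -5 + 5*z)
u(Z, j) = 4 - j - 2*Z (u(Z, j) = 4 - ((Z + j) + Z) = 4 - (j + 2*Z) = 4 + (-j - 2*Z) = 4 - j - 2*Z)
v(R) = -57 (v(R) = (-5 + 5*(-8)) - 1*12 = (-5 - 40) - 12 = -45 - 12 = -57)
v(u(x, h)) - 35650 = -57 - 35650 = -35707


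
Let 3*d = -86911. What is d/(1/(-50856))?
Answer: 1473315272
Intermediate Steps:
d = -86911/3 (d = (⅓)*(-86911) = -86911/3 ≈ -28970.)
d/(1/(-50856)) = -86911/(3*(1/(-50856))) = -86911/(3*(-1/50856)) = -86911/3*(-50856) = 1473315272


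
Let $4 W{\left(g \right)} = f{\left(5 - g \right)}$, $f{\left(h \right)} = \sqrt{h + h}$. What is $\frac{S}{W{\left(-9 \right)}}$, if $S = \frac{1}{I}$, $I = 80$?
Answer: $\frac{\sqrt{7}}{280} \approx 0.0094491$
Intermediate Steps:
$f{\left(h \right)} = \sqrt{2} \sqrt{h}$ ($f{\left(h \right)} = \sqrt{2 h} = \sqrt{2} \sqrt{h}$)
$W{\left(g \right)} = \frac{\sqrt{2} \sqrt{5 - g}}{4}$
$S = \frac{1}{80} \approx 0.0125$
$\frac{S}{W{\left(-9 \right)}} = \frac{1}{\frac{1}{4} \sqrt{10 - -18}} \cdot \frac{1}{80} = \frac{1}{\frac{1}{4} \sqrt{10 + 18}} \cdot \frac{1}{80} = \frac{1}{\frac{1}{4} \sqrt{28}} \cdot \frac{1}{80} = \frac{1}{\frac{1}{4} \cdot 2 \sqrt{7}} \cdot \frac{1}{80} = \frac{1}{\frac{1}{2} \sqrt{7}} \cdot \frac{1}{80} = \frac{2 \sqrt{7}}{7} \cdot \frac{1}{80} = \frac{\sqrt{7}}{280}$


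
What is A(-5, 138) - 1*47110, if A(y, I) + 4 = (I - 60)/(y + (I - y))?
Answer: -1083609/23 ≈ -47113.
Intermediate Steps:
A(y, I) = -4 + (-60 + I)/I (A(y, I) = -4 + (I - 60)/(y + (I - y)) = -4 + (-60 + I)/I)
A(-5, 138) - 1*47110 = (-3 - 60/138) - 1*47110 = (-3 - 60*1/138) - 47110 = (-3 - 10/23) - 47110 = -79/23 - 47110 = -1083609/23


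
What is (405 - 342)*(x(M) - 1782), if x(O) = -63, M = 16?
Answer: -116235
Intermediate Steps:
(405 - 342)*(x(M) - 1782) = (405 - 342)*(-63 - 1782) = 63*(-1845) = -116235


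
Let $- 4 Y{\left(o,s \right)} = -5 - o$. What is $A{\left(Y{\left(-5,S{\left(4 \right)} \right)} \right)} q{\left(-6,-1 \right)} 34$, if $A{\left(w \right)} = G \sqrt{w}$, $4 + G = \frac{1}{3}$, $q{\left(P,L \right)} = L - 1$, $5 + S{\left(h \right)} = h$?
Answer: $0$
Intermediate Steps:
$S{\left(h \right)} = -5 + h$
$q{\left(P,L \right)} = -1 + L$
$Y{\left(o,s \right)} = \frac{5}{4} + \frac{o}{4}$ ($Y{\left(o,s \right)} = - \frac{-5 - o}{4} = \frac{5}{4} + \frac{o}{4}$)
$G = - \frac{11}{3}$ ($G = -4 + \frac{1}{3} = - \frac{11}{3} \approx -3.6667$)
$A{\left(w \right)} = - \frac{11 \sqrt{w}}{3}$
$A{\left(Y{\left(-5,S{\left(4 \right)} \right)} \right)} q{\left(-6,-1 \right)} 34 = - \frac{11 \sqrt{\frac{5}{4} + \frac{1}{4} \left(-5\right)}}{3} \left(-1 - 1\right) 34 = - \frac{11 \sqrt{\frac{5}{4} - \frac{5}{4}}}{3} \left(-2\right) 34 = - \frac{11 \sqrt{0}}{3} \left(-2\right) 34 = \left(- \frac{11}{3}\right) 0 \left(-2\right) 34 = 0 \left(-2\right) 34 = 0 \cdot 34 = 0$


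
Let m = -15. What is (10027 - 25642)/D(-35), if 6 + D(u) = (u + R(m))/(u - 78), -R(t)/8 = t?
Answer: 1764495/763 ≈ 2312.6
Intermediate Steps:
R(t) = -8*t
D(u) = -6 + (120 + u)/(-78 + u) (D(u) = -6 + (u - 8*(-15))/(u - 78) = -6 + (u + 120)/(-78 + u) = -6 + (120 + u)/(-78 + u))
(10027 - 25642)/D(-35) = (10027 - 25642)/(((588 - 5*(-35))/(-78 - 35))) = -15615*(-113/(588 + 175)) = -15615/((-1/113*763)) = -15615/(-763/113) = -15615*(-113/763) = 1764495/763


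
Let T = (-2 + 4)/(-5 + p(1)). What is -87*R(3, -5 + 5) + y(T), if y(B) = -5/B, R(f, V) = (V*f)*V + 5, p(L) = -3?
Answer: -415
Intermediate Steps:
R(f, V) = 5 + f*V² (R(f, V) = f*V² + 5 = 5 + f*V²)
T = -¼ (T = (-2 + 4)/(-5 - 3) = 2/(-8) = 2*(-⅛) = -¼ ≈ -0.25000)
-87*R(3, -5 + 5) + y(T) = -87*(5 + 3*(-5 + 5)²) - 5/(-¼) = -87*(5 + 3*0²) - 5*(-4) = -87*(5 + 3*0) + 20 = -87*(5 + 0) + 20 = -87*5 + 20 = -435 + 20 = -415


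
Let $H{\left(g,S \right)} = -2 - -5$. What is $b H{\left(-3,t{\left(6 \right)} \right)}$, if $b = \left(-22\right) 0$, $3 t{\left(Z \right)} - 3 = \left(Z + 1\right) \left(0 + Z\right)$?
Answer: $0$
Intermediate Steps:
$t{\left(Z \right)} = 1 + \frac{Z \left(1 + Z\right)}{3}$ ($t{\left(Z \right)} = 1 + \frac{\left(Z + 1\right) \left(0 + Z\right)}{3} = 1 + \frac{\left(1 + Z\right) Z}{3} = 1 + \frac{Z \left(1 + Z\right)}{3}$)
$H{\left(g,S \right)} = 3$ ($H{\left(g,S \right)} = -2 + 5 = 3$)
$b = 0$
$b H{\left(-3,t{\left(6 \right)} \right)} = 0 \cdot 3 = 0$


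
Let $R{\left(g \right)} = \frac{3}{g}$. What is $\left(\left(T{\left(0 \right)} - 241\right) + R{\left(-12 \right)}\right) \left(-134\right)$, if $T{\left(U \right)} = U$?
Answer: $\frac{64655}{2} \approx 32328.0$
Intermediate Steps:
$\left(\left(T{\left(0 \right)} - 241\right) + R{\left(-12 \right)}\right) \left(-134\right) = \left(\left(0 - 241\right) + \frac{3}{-12}\right) \left(-134\right) = \left(\left(0 - 241\right) + 3 \left(- \frac{1}{12}\right)\right) \left(-134\right) = \left(-241 - \frac{1}{4}\right) \left(-134\right) = \left(- \frac{965}{4}\right) \left(-134\right) = \frac{64655}{2}$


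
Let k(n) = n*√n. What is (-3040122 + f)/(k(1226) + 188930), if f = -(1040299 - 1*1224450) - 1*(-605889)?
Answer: -106276998065/8462943431 + 689650133*√1226/8462943431 ≈ -9.7046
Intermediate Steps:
k(n) = n^(3/2)
f = 790040 (f = -(1040299 - 1224450) + 605889 = -1*(-184151) + 605889 = 184151 + 605889 = 790040)
(-3040122 + f)/(k(1226) + 188930) = (-3040122 + 790040)/(1226^(3/2) + 188930) = -2250082/(1226*√1226 + 188930) = -2250082/(188930 + 1226*√1226)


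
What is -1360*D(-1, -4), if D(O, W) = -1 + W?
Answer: 6800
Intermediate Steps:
-1360*D(-1, -4) = -1360*(-1 - 4) = -1360*(-5) = 6800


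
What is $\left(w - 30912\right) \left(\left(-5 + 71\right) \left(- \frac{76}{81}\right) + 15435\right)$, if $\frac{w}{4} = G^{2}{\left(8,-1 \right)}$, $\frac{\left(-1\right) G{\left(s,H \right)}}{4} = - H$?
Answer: $- \frac{12804171904}{27} \approx -4.7423 \cdot 10^{8}$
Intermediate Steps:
$G{\left(s,H \right)} = 4 H$ ($G{\left(s,H \right)} = - 4 \left(- H\right) = 4 H$)
$w = 64$ ($w = 4 \left(4 \left(-1\right)\right)^{2} = 4 \left(-4\right)^{2} = 4 \cdot 16 = 64$)
$\left(w - 30912\right) \left(\left(-5 + 71\right) \left(- \frac{76}{81}\right) + 15435\right) = \left(64 - 30912\right) \left(\left(-5 + 71\right) \left(- \frac{76}{81}\right) + 15435\right) = - 30848 \left(66 \left(\left(-76\right) \frac{1}{81}\right) + 15435\right) = - 30848 \left(66 \left(- \frac{76}{81}\right) + 15435\right) = - 30848 \left(- \frac{1672}{27} + 15435\right) = \left(-30848\right) \frac{415073}{27} = - \frac{12804171904}{27}$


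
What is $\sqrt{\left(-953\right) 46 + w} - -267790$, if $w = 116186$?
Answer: $267790 + 2 \sqrt{18087} \approx 2.6806 \cdot 10^{5}$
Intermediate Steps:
$\sqrt{\left(-953\right) 46 + w} - -267790 = \sqrt{\left(-953\right) 46 + 116186} - -267790 = \sqrt{-43838 + 116186} + 267790 = \sqrt{72348} + 267790 = 2 \sqrt{18087} + 267790 = 267790 + 2 \sqrt{18087}$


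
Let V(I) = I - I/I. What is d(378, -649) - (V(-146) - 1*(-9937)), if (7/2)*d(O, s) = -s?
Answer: -67232/7 ≈ -9604.6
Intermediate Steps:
d(O, s) = -2*s/7 (d(O, s) = 2*(-s)/7 = -2*s/7)
V(I) = -1 + I (V(I) = I - 1*1 = I - 1 = -1 + I)
d(378, -649) - (V(-146) - 1*(-9937)) = -2/7*(-649) - ((-1 - 146) - 1*(-9937)) = 1298/7 - (-147 + 9937) = 1298/7 - 1*9790 = 1298/7 - 9790 = -67232/7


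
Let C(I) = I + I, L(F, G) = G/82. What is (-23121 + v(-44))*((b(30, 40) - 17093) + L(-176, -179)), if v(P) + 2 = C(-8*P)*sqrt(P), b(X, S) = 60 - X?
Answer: 32357054435/82 - 985138880*I*sqrt(11)/41 ≈ 3.946e+8 - 7.9691e+7*I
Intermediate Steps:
L(F, G) = G/82 (L(F, G) = G*(1/82) = G/82)
C(I) = 2*I
v(P) = -2 - 16*P**(3/2) (v(P) = -2 + (2*(-8*P))*sqrt(P) = -2 + (-16*P)*sqrt(P) = -2 - 16*P**(3/2))
(-23121 + v(-44))*((b(30, 40) - 17093) + L(-176, -179)) = (-23121 + (-2 - (-1408)*I*sqrt(11)))*(((60 - 1*30) - 17093) + (1/82)*(-179)) = (-23121 + (-2 - (-1408)*I*sqrt(11)))*(((60 - 30) - 17093) - 179/82) = (-23121 + (-2 + 1408*I*sqrt(11)))*((30 - 17093) - 179/82) = (-23123 + 1408*I*sqrt(11))*(-17063 - 179/82) = (-23123 + 1408*I*sqrt(11))*(-1399345/82) = 32357054435/82 - 985138880*I*sqrt(11)/41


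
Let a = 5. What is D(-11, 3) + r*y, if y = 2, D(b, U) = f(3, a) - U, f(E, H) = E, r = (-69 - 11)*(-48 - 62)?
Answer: 17600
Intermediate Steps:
r = 8800 (r = -80*(-110) = 8800)
D(b, U) = 3 - U
D(-11, 3) + r*y = (3 - 1*3) + 8800*2 = (3 - 3) + 17600 = 0 + 17600 = 17600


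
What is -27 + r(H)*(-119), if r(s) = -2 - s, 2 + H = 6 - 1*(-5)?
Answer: 1282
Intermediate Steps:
H = 9 (H = -2 + (6 - 1*(-5)) = -2 + (6 + 5) = -2 + 11 = 9)
-27 + r(H)*(-119) = -27 + (-2 - 1*9)*(-119) = -27 + (-2 - 9)*(-119) = -27 - 11*(-119) = -27 + 1309 = 1282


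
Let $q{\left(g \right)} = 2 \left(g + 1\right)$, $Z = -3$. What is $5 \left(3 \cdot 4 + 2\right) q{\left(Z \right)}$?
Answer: $-280$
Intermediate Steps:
$q{\left(g \right)} = 2 + 2 g$ ($q{\left(g \right)} = 2 \left(1 + g\right) = 2 + 2 g$)
$5 \left(3 \cdot 4 + 2\right) q{\left(Z \right)} = 5 \left(3 \cdot 4 + 2\right) \left(2 + 2 \left(-3\right)\right) = 5 \left(12 + 2\right) \left(2 - 6\right) = 5 \cdot 14 \left(-4\right) = 70 \left(-4\right) = -280$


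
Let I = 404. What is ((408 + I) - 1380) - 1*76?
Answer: -644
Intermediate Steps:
((408 + I) - 1380) - 1*76 = ((408 + 404) - 1380) - 1*76 = (812 - 1380) - 76 = -568 - 76 = -644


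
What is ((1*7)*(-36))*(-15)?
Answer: 3780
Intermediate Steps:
((1*7)*(-36))*(-15) = (7*(-36))*(-15) = -252*(-15) = 3780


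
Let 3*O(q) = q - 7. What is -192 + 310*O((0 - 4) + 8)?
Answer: -502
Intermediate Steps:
O(q) = -7/3 + q/3 (O(q) = (q - 7)/3 = (-7 + q)/3 = -7/3 + q/3)
-192 + 310*O((0 - 4) + 8) = -192 + 310*(-7/3 + ((0 - 4) + 8)/3) = -192 + 310*(-7/3 + (-4 + 8)/3) = -192 + 310*(-7/3 + (⅓)*4) = -192 + 310*(-7/3 + 4/3) = -192 + 310*(-1) = -192 - 310 = -502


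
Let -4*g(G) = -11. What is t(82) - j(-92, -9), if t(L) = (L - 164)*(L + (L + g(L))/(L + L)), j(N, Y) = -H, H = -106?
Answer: -54979/8 ≈ -6872.4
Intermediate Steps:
g(G) = 11/4 (g(G) = -1/4*(-11) = 11/4)
j(N, Y) = 106 (j(N, Y) = -1*(-106) = 106)
t(L) = (-164 + L)*(L + (11/4 + L)/(2*L)) (t(L) = (L - 164)*(L + (L + 11/4)/(L + L)) = (-164 + L)*(L + (11/4 + L)/((2*L))) = (-164 + L)*(L + (11/4 + L)*(1/(2*L))) = (-164 + L)*(L + (11/4 + L)/(2*L)))
t(82) - j(-92, -9) = (1/8)*(-1804 + 82*(-645 - 1308*82 + 8*82**2))/82 - 1*106 = (1/8)*(1/82)*(-1804 + 82*(-645 - 107256 + 8*6724)) - 106 = (1/8)*(1/82)*(-1804 + 82*(-645 - 107256 + 53792)) - 106 = (1/8)*(1/82)*(-1804 + 82*(-54109)) - 106 = (1/8)*(1/82)*(-1804 - 4436938) - 106 = (1/8)*(1/82)*(-4438742) - 106 = -54131/8 - 106 = -54979/8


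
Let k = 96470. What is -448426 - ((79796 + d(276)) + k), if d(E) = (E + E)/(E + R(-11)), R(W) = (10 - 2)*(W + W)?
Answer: -15617438/25 ≈ -6.2470e+5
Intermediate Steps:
R(W) = 16*W (R(W) = 8*(2*W) = 16*W)
d(E) = 2*E/(-176 + E) (d(E) = (E + E)/(E + 16*(-11)) = (2*E)/(E - 176) = (2*E)/(-176 + E) = 2*E/(-176 + E))
-448426 - ((79796 + d(276)) + k) = -448426 - ((79796 + 2*276/(-176 + 276)) + 96470) = -448426 - ((79796 + 2*276/100) + 96470) = -448426 - ((79796 + 2*276*(1/100)) + 96470) = -448426 - ((79796 + 138/25) + 96470) = -448426 - (1995038/25 + 96470) = -448426 - 1*4406788/25 = -448426 - 4406788/25 = -15617438/25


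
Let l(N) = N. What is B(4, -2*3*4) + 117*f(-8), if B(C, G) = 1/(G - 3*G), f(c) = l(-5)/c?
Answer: 3511/48 ≈ 73.146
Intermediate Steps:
f(c) = -5/c
B(C, G) = -1/(2*G) (B(C, G) = 1/(-2*G) = -1/(2*G))
B(4, -2*3*4) + 117*f(-8) = -1/(2*(-2*3*4)) + 117*(-5/(-8)) = -1/(2*((-6*4))) + 117*(-5*(-⅛)) = -½/(-24) + 117*(5/8) = -½*(-1/24) + 585/8 = 1/48 + 585/8 = 3511/48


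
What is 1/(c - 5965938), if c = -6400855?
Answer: -1/12366793 ≈ -8.0862e-8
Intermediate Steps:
1/(c - 5965938) = 1/(-6400855 - 5965938) = 1/(-12366793) = -1/12366793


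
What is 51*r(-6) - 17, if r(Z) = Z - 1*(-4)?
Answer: -119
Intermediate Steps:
r(Z) = 4 + Z (r(Z) = Z + 4 = 4 + Z)
51*r(-6) - 17 = 51*(4 - 6) - 17 = 51*(-2) - 17 = -102 - 17 = -119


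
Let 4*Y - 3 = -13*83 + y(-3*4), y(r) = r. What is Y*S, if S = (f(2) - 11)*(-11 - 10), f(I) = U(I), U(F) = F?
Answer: -51408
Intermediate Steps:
f(I) = I
S = 189 (S = (2 - 11)*(-11 - 10) = -9*(-21) = 189)
Y = -272 (Y = ¾ + (-13*83 - 3*4)/4 = ¾ + (-1079 - 12)/4 = ¾ + (¼)*(-1091) = ¾ - 1091/4 = -272)
Y*S = -272*189 = -51408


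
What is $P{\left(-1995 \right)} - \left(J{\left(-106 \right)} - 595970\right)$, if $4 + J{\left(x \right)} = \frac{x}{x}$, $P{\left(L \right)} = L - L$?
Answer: $595973$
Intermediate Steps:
$P{\left(L \right)} = 0$
$J{\left(x \right)} = -3$ ($J{\left(x \right)} = -4 + \frac{x}{x} = -4 + 1 = -3$)
$P{\left(-1995 \right)} - \left(J{\left(-106 \right)} - 595970\right) = 0 - \left(-3 - 595970\right) = 0 - -595973 = 0 + 595973 = 595973$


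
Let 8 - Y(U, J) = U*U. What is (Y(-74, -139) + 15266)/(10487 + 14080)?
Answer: 3266/8189 ≈ 0.39883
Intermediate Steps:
Y(U, J) = 8 - U**2 (Y(U, J) = 8 - U*U = 8 - U**2)
(Y(-74, -139) + 15266)/(10487 + 14080) = ((8 - 1*(-74)**2) + 15266)/(10487 + 14080) = ((8 - 1*5476) + 15266)/24567 = ((8 - 5476) + 15266)*(1/24567) = (-5468 + 15266)*(1/24567) = 9798*(1/24567) = 3266/8189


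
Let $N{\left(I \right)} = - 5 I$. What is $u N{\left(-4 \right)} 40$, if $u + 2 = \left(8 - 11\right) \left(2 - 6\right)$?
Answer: $8000$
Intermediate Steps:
$u = 10$ ($u = -2 + \left(8 - 11\right) \left(2 - 6\right) = -2 - -12 = -2 + 12 = 10$)
$u N{\left(-4 \right)} 40 = 10 \left(\left(-5\right) \left(-4\right)\right) 40 = 10 \cdot 20 \cdot 40 = 200 \cdot 40 = 8000$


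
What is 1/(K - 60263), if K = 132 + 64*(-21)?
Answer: -1/61475 ≈ -1.6267e-5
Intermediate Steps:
K = -1212 (K = 132 - 1344 = -1212)
1/(K - 60263) = 1/(-1212 - 60263) = 1/(-61475) = -1/61475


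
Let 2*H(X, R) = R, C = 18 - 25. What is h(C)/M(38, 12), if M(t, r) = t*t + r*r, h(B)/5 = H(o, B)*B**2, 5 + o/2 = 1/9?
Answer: -1715/3176 ≈ -0.53999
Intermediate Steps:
C = -7
o = -88/9 (o = -10 + 2/9 = -88/9 ≈ -9.7778)
H(X, R) = R/2
h(B) = 5*B**3/2 (h(B) = 5*((B/2)*B**2) = 5*(B**3/2) = 5*B**3/2)
M(t, r) = r**2 + t**2 (M(t, r) = t**2 + r**2 = r**2 + t**2)
h(C)/M(38, 12) = ((5/2)*(-7)**3)/(12**2 + 38**2) = ((5/2)*(-343))/(144 + 1444) = -1715/2/1588 = -1715/2*1/1588 = -1715/3176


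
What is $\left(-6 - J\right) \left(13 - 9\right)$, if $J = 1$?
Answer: $-28$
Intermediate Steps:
$\left(-6 - J\right) \left(13 - 9\right) = \left(-6 - 1\right) \left(13 - 9\right) = \left(-6 - 1\right) 4 = \left(-7\right) 4 = -28$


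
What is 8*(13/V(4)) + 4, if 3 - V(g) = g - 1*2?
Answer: 108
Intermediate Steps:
V(g) = 5 - g (V(g) = 3 - (g - 1*2) = 3 - (g - 2) = 3 - (-2 + g) = 3 + (2 - g) = 5 - g)
8*(13/V(4)) + 4 = 8*(13/(5 - 1*4)) + 4 = 8*(13/(5 - 4)) + 4 = 8*(13/1) + 4 = 8*(13*1) + 4 = 8*13 + 4 = 104 + 4 = 108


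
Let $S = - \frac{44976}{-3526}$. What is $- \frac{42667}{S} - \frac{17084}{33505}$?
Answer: $- \frac{2520694648097}{753460440} \approx -3345.5$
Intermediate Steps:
$S = \frac{22488}{1763}$ ($S = \left(-44976\right) \left(- \frac{1}{3526}\right) = \frac{22488}{1763} \approx 12.756$)
$- \frac{42667}{S} - \frac{17084}{33505} = - \frac{42667}{\frac{22488}{1763}} - \frac{17084}{33505} = \left(-42667\right) \frac{1763}{22488} - \frac{17084}{33505} = - \frac{75221921}{22488} - \frac{17084}{33505} = - \frac{2520694648097}{753460440}$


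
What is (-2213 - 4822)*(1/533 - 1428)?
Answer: 5354500305/533 ≈ 1.0046e+7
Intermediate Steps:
(-2213 - 4822)*(1/533 - 1428) = -7035*(1/533 - 1428) = -7035*(-761123/533) = 5354500305/533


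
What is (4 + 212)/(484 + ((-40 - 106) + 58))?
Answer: 6/11 ≈ 0.54545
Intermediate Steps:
(4 + 212)/(484 + ((-40 - 106) + 58)) = 216/(484 + (-146 + 58)) = 216/(484 - 88) = 216/396 = 216*(1/396) = 6/11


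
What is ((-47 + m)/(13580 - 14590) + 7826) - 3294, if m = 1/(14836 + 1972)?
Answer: 15387276907/3395216 ≈ 4532.0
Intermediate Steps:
m = 1/16808 ≈ 5.9495e-5
((-47 + m)/(13580 - 14590) + 7826) - 3294 = ((-47 + 1/16808)/(13580 - 14590) + 7826) - 3294 = (-789975/16808/(-1010) + 7826) - 3294 = (-789975/16808*(-1/1010) + 7826) - 3294 = (157995/3395216 + 7826) - 3294 = 26571118411/3395216 - 3294 = 15387276907/3395216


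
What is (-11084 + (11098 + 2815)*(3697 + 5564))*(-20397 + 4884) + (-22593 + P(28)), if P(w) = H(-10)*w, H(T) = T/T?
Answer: -1998651645782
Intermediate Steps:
H(T) = 1
P(w) = w (P(w) = 1*w = w)
(-11084 + (11098 + 2815)*(3697 + 5564))*(-20397 + 4884) + (-22593 + P(28)) = (-11084 + (11098 + 2815)*(3697 + 5564))*(-20397 + 4884) + (-22593 + 28) = (-11084 + 13913*9261)*(-15513) - 22565 = (-11084 + 128848293)*(-15513) - 22565 = 128837209*(-15513) - 22565 = -1998651623217 - 22565 = -1998651645782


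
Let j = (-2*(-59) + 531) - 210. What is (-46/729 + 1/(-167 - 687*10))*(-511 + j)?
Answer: 787138/172935 ≈ 4.5516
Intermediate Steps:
j = 439 (j = (118 + 531) - 210 = 649 - 210 = 439)
(-46/729 + 1/(-167 - 687*10))*(-511 + j) = (-46/729 + 1/(-167 - 687*10))*(-511 + 439) = (-46*1/729 + (⅒)/(-854))*(-72) = (-46/729 - 1/854*⅒)*(-72) = (-46/729 - 1/8540)*(-72) = -393569/6225660*(-72) = 787138/172935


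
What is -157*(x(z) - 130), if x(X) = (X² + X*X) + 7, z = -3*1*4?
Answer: -25905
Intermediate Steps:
z = -12 (z = -3*4 = -12)
x(X) = 7 + 2*X² (x(X) = (X² + X²) + 7 = 2*X² + 7 = 7 + 2*X²)
-157*(x(z) - 130) = -157*((7 + 2*(-12)²) - 130) = -157*((7 + 2*144) - 130) = -157*((7 + 288) - 130) = -157*(295 - 130) = -157*165 = -25905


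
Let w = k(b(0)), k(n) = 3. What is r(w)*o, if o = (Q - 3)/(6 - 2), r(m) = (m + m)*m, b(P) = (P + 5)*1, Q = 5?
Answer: 9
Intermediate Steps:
b(P) = 5 + P (b(P) = (5 + P)*1 = 5 + P)
w = 3
r(m) = 2*m² (r(m) = (2*m)*m = 2*m²)
o = ½ (o = (5 - 3)/(6 - 2) = 2/4 = 2*(¼) = ½ ≈ 0.50000)
r(w)*o = (2*3²)*(½) = (2*9)*(½) = 18*(½) = 9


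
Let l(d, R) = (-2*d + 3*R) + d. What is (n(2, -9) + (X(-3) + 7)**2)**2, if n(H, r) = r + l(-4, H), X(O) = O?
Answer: 289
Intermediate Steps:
l(d, R) = -d + 3*R
n(H, r) = 4 + r + 3*H (n(H, r) = r + (-1*(-4) + 3*H) = r + (4 + 3*H) = 4 + r + 3*H)
(n(2, -9) + (X(-3) + 7)**2)**2 = ((4 - 9 + 3*2) + (-3 + 7)**2)**2 = ((4 - 9 + 6) + 4**2)**2 = (1 + 16)**2 = 17**2 = 289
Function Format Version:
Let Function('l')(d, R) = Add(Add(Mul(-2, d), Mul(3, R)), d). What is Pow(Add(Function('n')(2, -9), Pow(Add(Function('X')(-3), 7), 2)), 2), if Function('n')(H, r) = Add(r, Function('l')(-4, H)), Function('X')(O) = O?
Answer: 289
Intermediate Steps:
Function('l')(d, R) = Add(Mul(-1, d), Mul(3, R))
Function('n')(H, r) = Add(4, r, Mul(3, H)) (Function('n')(H, r) = Add(r, Add(Mul(-1, -4), Mul(3, H))) = Add(r, Add(4, Mul(3, H))) = Add(4, r, Mul(3, H)))
Pow(Add(Function('n')(2, -9), Pow(Add(Function('X')(-3), 7), 2)), 2) = Pow(Add(Add(4, -9, Mul(3, 2)), Pow(Add(-3, 7), 2)), 2) = Pow(Add(Add(4, -9, 6), Pow(4, 2)), 2) = Pow(Add(1, 16), 2) = Pow(17, 2) = 289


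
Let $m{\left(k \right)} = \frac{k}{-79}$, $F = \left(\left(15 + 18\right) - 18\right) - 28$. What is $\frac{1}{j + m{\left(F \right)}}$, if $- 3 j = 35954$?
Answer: $- \frac{237}{2840327} \approx -8.3441 \cdot 10^{-5}$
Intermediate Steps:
$j = - \frac{35954}{3}$ ($j = \left(- \frac{1}{3}\right) 35954 = - \frac{35954}{3} \approx -11985.0$)
$F = -13$ ($F = \left(33 - 18\right) - 28 = 15 - 28 = -13$)
$m{\left(k \right)} = - \frac{k}{79}$ ($m{\left(k \right)} = k \left(- \frac{1}{79}\right) = - \frac{k}{79}$)
$\frac{1}{j + m{\left(F \right)}} = \frac{1}{- \frac{35954}{3} - - \frac{13}{79}} = \frac{1}{- \frac{35954}{3} + \frac{13}{79}} = \frac{1}{- \frac{2840327}{237}} = - \frac{237}{2840327}$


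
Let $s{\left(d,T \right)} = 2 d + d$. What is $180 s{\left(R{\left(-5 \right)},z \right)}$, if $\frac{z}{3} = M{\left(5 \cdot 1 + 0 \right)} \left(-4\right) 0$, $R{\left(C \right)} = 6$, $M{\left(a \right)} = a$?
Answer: $3240$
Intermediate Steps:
$z = 0$ ($z = 3 \left(5 \cdot 1 + 0\right) \left(-4\right) 0 = 3 \left(5 + 0\right) \left(-4\right) 0 = 3 \cdot 5 \left(-4\right) 0 = 3 \left(\left(-20\right) 0\right) = 3 \cdot 0 = 0$)
$s{\left(d,T \right)} = 3 d$
$180 s{\left(R{\left(-5 \right)},z \right)} = 180 \cdot 3 \cdot 6 = 180 \cdot 18 = 3240$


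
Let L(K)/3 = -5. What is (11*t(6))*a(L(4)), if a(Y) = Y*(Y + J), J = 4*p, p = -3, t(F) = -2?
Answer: -8910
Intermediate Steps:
L(K) = -15 (L(K) = 3*(-5) = -15)
J = -12 (J = 4*(-3) = -12)
a(Y) = Y*(-12 + Y) (a(Y) = Y*(Y - 12) = Y*(-12 + Y))
(11*t(6))*a(L(4)) = (11*(-2))*(-15*(-12 - 15)) = -(-330)*(-27) = -22*405 = -8910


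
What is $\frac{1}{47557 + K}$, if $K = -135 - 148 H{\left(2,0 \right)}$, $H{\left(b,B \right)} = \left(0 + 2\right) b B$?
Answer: $\frac{1}{47422} \approx 2.1087 \cdot 10^{-5}$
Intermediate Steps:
$H{\left(b,B \right)} = 2 B b$ ($H{\left(b,B \right)} = 2 b B = 2 B b$)
$K = -135$ ($K = -135 - 148 \cdot 2 \cdot 0 \cdot 2 = -135 - 0 = -135 + 0 = -135$)
$\frac{1}{47557 + K} = \frac{1}{47557 - 135} = \frac{1}{47422}$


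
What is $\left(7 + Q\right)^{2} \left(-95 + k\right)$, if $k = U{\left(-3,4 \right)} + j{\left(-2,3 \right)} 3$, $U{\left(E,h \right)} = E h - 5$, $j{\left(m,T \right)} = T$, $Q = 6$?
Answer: $-17407$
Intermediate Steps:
$U{\left(E,h \right)} = -5 + E h$
$k = -8$ ($k = \left(-5 - 12\right) + 3 \cdot 3 = \left(-5 - 12\right) + 9 = -17 + 9 = -8$)
$\left(7 + Q\right)^{2} \left(-95 + k\right) = \left(7 + 6\right)^{2} \left(-95 - 8\right) = 13^{2} \left(-103\right) = 169 \left(-103\right) = -17407$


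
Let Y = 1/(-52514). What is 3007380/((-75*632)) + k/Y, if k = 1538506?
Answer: -63826552276483/790 ≈ -8.0793e+10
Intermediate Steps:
Y = -1/52514 ≈ -1.9043e-5
3007380/((-75*632)) + k/Y = 3007380/((-75*632)) + 1538506/(-1/52514) = 3007380/(-47400) + 1538506*(-52514) = 3007380*(-1/47400) - 80793104084 = -50123/790 - 80793104084 = -63826552276483/790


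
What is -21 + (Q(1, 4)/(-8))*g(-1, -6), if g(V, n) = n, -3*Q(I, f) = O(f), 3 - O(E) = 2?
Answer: -85/4 ≈ -21.250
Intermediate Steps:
O(E) = 1 (O(E) = 3 - 1*2 = 3 - 2 = 1)
Q(I, f) = -1/3 (Q(I, f) = -1/3*1 = -1/3)
-21 + (Q(1, 4)/(-8))*g(-1, -6) = -21 - 1/3/(-8)*(-6) = -21 - 1/3*(-1/8)*(-6) = -21 + (1/24)*(-6) = -21 - 1/4 = -85/4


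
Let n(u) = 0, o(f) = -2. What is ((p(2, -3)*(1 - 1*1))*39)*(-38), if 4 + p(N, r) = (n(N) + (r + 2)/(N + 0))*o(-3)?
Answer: 0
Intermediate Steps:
p(N, r) = -4 - 2*(2 + r)/N (p(N, r) = -4 + (0 + (r + 2)/(N + 0))*(-2) = -4 + (0 + (2 + r)/N)*(-2) = -4 + ((2 + r)/N)*(-2) = -4 - 2*(2 + r)/N)
((p(2, -3)*(1 - 1*1))*39)*(-38) = (((2*(-2 - 1*(-3) - 2*2)/2)*(1 - 1*1))*39)*(-38) = (((2*(½)*(-2 + 3 - 4))*(1 - 1))*39)*(-38) = (((2*(½)*(-3))*0)*39)*(-38) = (-3*0*39)*(-38) = (0*39)*(-38) = 0*(-38) = 0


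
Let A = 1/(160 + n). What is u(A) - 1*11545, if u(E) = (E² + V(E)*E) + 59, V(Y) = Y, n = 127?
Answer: -946090332/82369 ≈ -11486.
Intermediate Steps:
A = 1/287 (A = 1/(160 + 127) = 1/287 ≈ 0.0034843)
u(E) = 59 + 2*E² (u(E) = (E² + E*E) + 59 = (E² + E²) + 59 = 2*E² + 59 = 59 + 2*E²)
u(A) - 1*11545 = (59 + 2*(1/287)²) - 1*11545 = (59 + 2*(1/82369)) - 11545 = (59 + 2/82369) - 11545 = 4859773/82369 - 11545 = -946090332/82369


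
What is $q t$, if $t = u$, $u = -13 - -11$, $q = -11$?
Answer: $22$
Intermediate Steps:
$u = -2$ ($u = -13 + 11 = -2$)
$t = -2$
$q t = \left(-11\right) \left(-2\right) = 22$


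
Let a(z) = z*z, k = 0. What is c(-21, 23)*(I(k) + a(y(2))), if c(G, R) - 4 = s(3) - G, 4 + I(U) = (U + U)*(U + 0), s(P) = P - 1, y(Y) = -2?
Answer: 0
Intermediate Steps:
s(P) = -1 + P
a(z) = z²
I(U) = -4 + 2*U² (I(U) = -4 + (U + U)*(U + 0) = -4 + (2*U)*U = -4 + 2*U²)
c(G, R) = 6 - G (c(G, R) = 4 + ((-1 + 3) - G) = 4 + (2 - G) = 6 - G)
c(-21, 23)*(I(k) + a(y(2))) = (6 - 1*(-21))*((-4 + 2*0²) + (-2)²) = (6 + 21)*((-4 + 2*0) + 4) = 27*((-4 + 0) + 4) = 27*(-4 + 4) = 27*0 = 0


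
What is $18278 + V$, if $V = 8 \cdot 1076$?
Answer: $26886$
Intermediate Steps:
$V = 8608$
$18278 + V = 18278 + 8608 = 26886$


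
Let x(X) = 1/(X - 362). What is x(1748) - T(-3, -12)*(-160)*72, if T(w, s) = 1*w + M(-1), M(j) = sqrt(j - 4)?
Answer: -47900159/1386 + 11520*I*sqrt(5) ≈ -34560.0 + 25760.0*I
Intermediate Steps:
M(j) = sqrt(-4 + j)
T(w, s) = w + I*sqrt(5) (T(w, s) = 1*w + sqrt(-4 - 1) = w + sqrt(-5) = w + I*sqrt(5))
x(X) = 1/(-362 + X)
x(1748) - T(-3, -12)*(-160)*72 = 1/(-362 + 1748) - (-3 + I*sqrt(5))*(-160)*72 = 1/1386 - (480 - 160*I*sqrt(5))*72 = 1/1386 - (34560 - 11520*I*sqrt(5)) = 1/1386 + (-34560 + 11520*I*sqrt(5)) = -47900159/1386 + 11520*I*sqrt(5)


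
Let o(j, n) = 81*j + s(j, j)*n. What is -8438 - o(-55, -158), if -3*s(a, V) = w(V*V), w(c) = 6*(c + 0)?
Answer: -959883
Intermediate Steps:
w(c) = 6*c
s(a, V) = -2*V² (s(a, V) = -2*V*V = -2*V²)
o(j, n) = 81*j - 2*n*j² (o(j, n) = 81*j + (-2*j²)*n = 81*j - 2*n*j²)
-8438 - o(-55, -158) = -8438 - (-55)*(81 - 2*(-55)*(-158)) = -8438 - (-55)*(81 - 17380) = -8438 - (-55)*(-17299) = -8438 - 1*951445 = -8438 - 951445 = -959883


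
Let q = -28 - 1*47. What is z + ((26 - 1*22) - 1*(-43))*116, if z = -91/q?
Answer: 408991/75 ≈ 5453.2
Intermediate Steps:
q = -75 (q = -28 - 47 = -75)
z = 91/75 (z = -91/(-75) = -91*(-1/75) = 91/75 ≈ 1.2133)
z + ((26 - 1*22) - 1*(-43))*116 = 91/75 + ((26 - 1*22) - 1*(-43))*116 = 91/75 + ((26 - 22) + 43)*116 = 91/75 + (4 + 43)*116 = 91/75 + 47*116 = 91/75 + 5452 = 408991/75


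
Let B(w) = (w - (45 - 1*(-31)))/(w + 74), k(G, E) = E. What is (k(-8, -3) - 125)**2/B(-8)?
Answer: -90112/7 ≈ -12873.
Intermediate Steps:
B(w) = (-76 + w)/(74 + w) (B(w) = (w - (45 + 31))/(74 + w) = (w - 1*76)/(74 + w) = (w - 76)/(74 + w) = (-76 + w)/(74 + w))
(k(-8, -3) - 125)**2/B(-8) = (-3 - 125)**2/(((-76 - 8)/(74 - 8))) = (-128)**2/((-84/66)) = 16384/(((1/66)*(-84))) = 16384/(-14/11) = 16384*(-11/14) = -90112/7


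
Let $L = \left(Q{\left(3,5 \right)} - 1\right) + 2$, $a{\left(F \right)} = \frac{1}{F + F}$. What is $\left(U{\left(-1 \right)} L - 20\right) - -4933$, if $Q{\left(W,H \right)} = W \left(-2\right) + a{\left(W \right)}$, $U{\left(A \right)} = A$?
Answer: $\frac{29507}{6} \approx 4917.8$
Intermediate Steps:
$a{\left(F \right)} = \frac{1}{2 F}$
$Q{\left(W,H \right)} = \frac{1}{2 W} - 2 W$ ($Q{\left(W,H \right)} = W \left(-2\right) + \frac{1}{2 W} = - 2 W + \frac{1}{2 W} = \frac{1}{2 W} - 2 W$)
$L = - \frac{29}{6}$ ($L = \left(\left(\frac{1}{2 \cdot 3} - 6\right) - 1\right) + 2 = \left(\left(\frac{1}{2} \cdot \frac{1}{3} - 6\right) - 1\right) + 2 = \left(\left(\frac{1}{6} - 6\right) - 1\right) + 2 = \left(- \frac{35}{6} - 1\right) + 2 = - \frac{41}{6} + 2 = - \frac{29}{6} \approx -4.8333$)
$\left(U{\left(-1 \right)} L - 20\right) - -4933 = \left(\left(-1\right) \left(- \frac{29}{6}\right) - 20\right) - -4933 = \left(\frac{29}{6} - 20\right) + 4933 = - \frac{91}{6} + 4933 = \frac{29507}{6}$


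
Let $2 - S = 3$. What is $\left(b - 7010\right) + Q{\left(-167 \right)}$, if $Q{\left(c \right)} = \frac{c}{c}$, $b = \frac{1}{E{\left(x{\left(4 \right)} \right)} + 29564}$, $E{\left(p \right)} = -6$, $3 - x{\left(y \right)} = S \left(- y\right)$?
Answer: $- \frac{207172021}{29558} \approx -7009.0$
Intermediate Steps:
$S = -1$ ($S = 2 - 3 = -1$)
$x{\left(y \right)} = 3 - y$ ($x{\left(y \right)} = 3 - - \left(-1\right) y = 3 - y$)
$b = \frac{1}{29558}$ ($b = \frac{1}{-6 + 29564} = \frac{1}{29558} \approx 3.3832 \cdot 10^{-5}$)
$Q{\left(c \right)} = 1$
$\left(b - 7010\right) + Q{\left(-167 \right)} = \left(\frac{1}{29558} - 7010\right) + 1 = - \frac{207201579}{29558} + 1 = - \frac{207172021}{29558}$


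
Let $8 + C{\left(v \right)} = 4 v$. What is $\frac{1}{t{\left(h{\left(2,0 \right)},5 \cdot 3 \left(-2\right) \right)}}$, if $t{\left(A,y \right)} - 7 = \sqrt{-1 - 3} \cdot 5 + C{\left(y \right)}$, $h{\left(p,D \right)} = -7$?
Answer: $- \frac{121}{14741} - \frac{10 i}{14741} \approx -0.0082084 - 0.00067838 i$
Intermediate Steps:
$C{\left(v \right)} = -8 + 4 v$
$t{\left(A,y \right)} = -1 + 4 y + 10 i$ ($t{\left(A,y \right)} = 7 + \left(\sqrt{-1 - 3} \cdot 5 + \left(-8 + 4 y\right)\right) = 7 + \left(\sqrt{-4} \cdot 5 + \left(-8 + 4 y\right)\right) = 7 + \left(2 i 5 + \left(-8 + 4 y\right)\right) = 7 + \left(10 i + \left(-8 + 4 y\right)\right) = 7 + \left(-8 + 4 y + 10 i\right) = -1 + 4 y + 10 i$)
$\frac{1}{t{\left(h{\left(2,0 \right)},5 \cdot 3 \left(-2\right) \right)}} = \frac{1}{-1 + 4 \cdot 5 \cdot 3 \left(-2\right) + 10 i} = \frac{1}{-1 + 4 \cdot 15 \left(-2\right) + 10 i} = \frac{1}{-1 + 4 \left(-30\right) + 10 i} = \frac{1}{-1 - 120 + 10 i} = \frac{1}{-121 + 10 i} = \frac{-121 - 10 i}{14741}$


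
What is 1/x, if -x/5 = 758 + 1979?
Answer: -1/13685 ≈ -7.3073e-5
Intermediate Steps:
x = -13685 (x = -5*(758 + 1979) = -5*2737 = -13685)
1/x = 1/(-13685) = -1/13685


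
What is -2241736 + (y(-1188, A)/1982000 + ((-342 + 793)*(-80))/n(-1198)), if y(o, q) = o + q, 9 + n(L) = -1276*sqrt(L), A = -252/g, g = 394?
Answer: 29*(-19256485344319564*sqrt(1198) + 135578715777301*I)/(195227000*(-9*I + 1276*sqrt(1198))) ≈ -2.2417e+6 - 0.81693*I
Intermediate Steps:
A = -126/197 (A = -252/394 = -252*1/394 = -126/197 ≈ -0.63959)
n(L) = -9 - 1276*sqrt(L)
-2241736 + (y(-1188, A)/1982000 + ((-342 + 793)*(-80))/n(-1198)) = -2241736 + ((-1188 - 126/197)/1982000 + ((-342 + 793)*(-80))/(-9 - 1276*I*sqrt(1198))) = -2241736 + (-234162/197*1/1982000 + (451*(-80))/(-9 - 1276*I*sqrt(1198))) = -2241736 + (-117081/195227000 - 36080/(-9 - 1276*I*sqrt(1198))) = -437647394189081/195227000 - 36080/(-9 - 1276*I*sqrt(1198))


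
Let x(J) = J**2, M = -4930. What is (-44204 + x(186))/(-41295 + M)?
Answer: 9608/46225 ≈ 0.20785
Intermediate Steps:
(-44204 + x(186))/(-41295 + M) = (-44204 + 186**2)/(-41295 - 4930) = (-44204 + 34596)/(-46225) = -9608*(-1/46225) = 9608/46225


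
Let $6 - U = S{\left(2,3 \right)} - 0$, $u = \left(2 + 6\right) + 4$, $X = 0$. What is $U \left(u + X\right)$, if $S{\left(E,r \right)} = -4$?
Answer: $120$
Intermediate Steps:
$u = 12$ ($u = 8 + 4 = 12$)
$U = 10$ ($U = 6 - \left(-4 - 0\right) = 6 - \left(-4 + 0\right) = 6 - -4 = 6 + 4 = 10$)
$U \left(u + X\right) = 10 \left(12 + 0\right) = 10 \cdot 12 = 120$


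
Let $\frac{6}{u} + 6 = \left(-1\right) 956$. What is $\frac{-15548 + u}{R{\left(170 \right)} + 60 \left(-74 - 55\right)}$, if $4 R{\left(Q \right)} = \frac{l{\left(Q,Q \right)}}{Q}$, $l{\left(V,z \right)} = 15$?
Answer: $\frac{1017088376}{506318397} \approx 2.0088$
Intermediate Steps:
$u = - \frac{3}{481}$ ($u = \frac{6}{-6 - 956} = \frac{6}{-962} = 6 \left(- \frac{1}{962}\right) = - \frac{3}{481} \approx -0.006237$)
$R{\left(Q \right)} = \frac{15}{4 Q}$ ($R{\left(Q \right)} = \frac{15 \frac{1}{Q}}{4} = \frac{15}{4 Q}$)
$\frac{-15548 + u}{R{\left(170 \right)} + 60 \left(-74 - 55\right)} = \frac{-15548 - \frac{3}{481}}{\frac{15}{4 \cdot 170} + 60 \left(-74 - 55\right)} = - \frac{7478591}{481 \left(\frac{15}{4} \cdot \frac{1}{170} + 60 \left(-129\right)\right)} = - \frac{7478591}{481 \left(\frac{3}{136} - 7740\right)} = - \frac{7478591}{481 \left(- \frac{1052637}{136}\right)} = \left(- \frac{7478591}{481}\right) \left(- \frac{136}{1052637}\right) = \frac{1017088376}{506318397}$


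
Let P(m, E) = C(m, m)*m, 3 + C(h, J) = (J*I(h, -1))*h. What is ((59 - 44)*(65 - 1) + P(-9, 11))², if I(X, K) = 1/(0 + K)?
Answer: 2944656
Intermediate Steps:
I(X, K) = 1/K
C(h, J) = -3 - J*h (C(h, J) = -3 + (J/(-1))*h = -3 + (J*(-1))*h = -3 + (-J)*h = -3 - J*h)
P(m, E) = m*(-3 - m²) (P(m, E) = (-3 - m*m)*m = (-3 - m²)*m = m*(-3 - m²))
((59 - 44)*(65 - 1) + P(-9, 11))² = ((59 - 44)*(65 - 1) - 9*(-3 - 1*(-9)²))² = (15*64 - 9*(-3 - 1*81))² = (960 - 9*(-3 - 81))² = (960 - 9*(-84))² = (960 + 756)² = 1716² = 2944656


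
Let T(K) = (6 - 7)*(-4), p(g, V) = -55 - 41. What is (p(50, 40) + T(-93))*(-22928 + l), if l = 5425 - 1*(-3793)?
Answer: 1261320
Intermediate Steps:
p(g, V) = -96
T(K) = 4 (T(K) = -1*(-4) = 4)
l = 9218 (l = 5425 + 3793 = 9218)
(p(50, 40) + T(-93))*(-22928 + l) = (-96 + 4)*(-22928 + 9218) = -92*(-13710) = 1261320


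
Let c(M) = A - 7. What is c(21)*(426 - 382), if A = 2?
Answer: -220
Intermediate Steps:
c(M) = -5 (c(M) = 2 - 7 = -5)
c(21)*(426 - 382) = -5*(426 - 382) = -5*44 = -220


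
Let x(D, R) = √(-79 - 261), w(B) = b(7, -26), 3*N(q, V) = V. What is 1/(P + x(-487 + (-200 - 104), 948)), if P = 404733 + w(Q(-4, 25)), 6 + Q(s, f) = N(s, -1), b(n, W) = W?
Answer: 404707/163787756189 - 2*I*√85/163787756189 ≈ 2.4709e-6 - 1.1258e-10*I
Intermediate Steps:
N(q, V) = V/3
Q(s, f) = -19/3 (Q(s, f) = -6 + (⅓)*(-1) = -6 - ⅓ = -19/3)
w(B) = -26
x(D, R) = 2*I*√85 (x(D, R) = √(-340) = 2*I*√85)
P = 404707 (P = 404733 - 26 = 404707)
1/(P + x(-487 + (-200 - 104), 948)) = 1/(404707 + 2*I*√85)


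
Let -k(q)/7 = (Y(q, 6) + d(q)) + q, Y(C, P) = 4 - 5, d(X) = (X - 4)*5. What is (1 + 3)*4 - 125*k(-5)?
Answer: -44609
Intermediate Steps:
d(X) = -20 + 5*X (d(X) = (-4 + X)*5 = -20 + 5*X)
Y(C, P) = -1
k(q) = 147 - 42*q (k(q) = -7*((-1 + (-20 + 5*q)) + q) = -7*((-21 + 5*q) + q) = -7*(-21 + 6*q) = 147 - 42*q)
(1 + 3)*4 - 125*k(-5) = (1 + 3)*4 - 125*(147 - 42*(-5)) = 4*4 - 125*(147 + 210) = 16 - 125*357 = 16 - 44625 = -44609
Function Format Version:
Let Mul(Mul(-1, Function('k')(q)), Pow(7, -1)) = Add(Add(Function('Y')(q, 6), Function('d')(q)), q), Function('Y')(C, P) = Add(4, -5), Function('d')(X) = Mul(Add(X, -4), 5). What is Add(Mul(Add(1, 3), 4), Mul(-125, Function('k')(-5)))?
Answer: -44609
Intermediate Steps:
Function('d')(X) = Add(-20, Mul(5, X)) (Function('d')(X) = Mul(Add(-4, X), 5) = Add(-20, Mul(5, X)))
Function('Y')(C, P) = -1
Function('k')(q) = Add(147, Mul(-42, q)) (Function('k')(q) = Mul(-7, Add(Add(-1, Add(-20, Mul(5, q))), q)) = Mul(-7, Add(Add(-21, Mul(5, q)), q)) = Mul(-7, Add(-21, Mul(6, q))) = Add(147, Mul(-42, q)))
Add(Mul(Add(1, 3), 4), Mul(-125, Function('k')(-5))) = Add(Mul(Add(1, 3), 4), Mul(-125, Add(147, Mul(-42, -5)))) = Add(Mul(4, 4), Mul(-125, Add(147, 210))) = Add(16, Mul(-125, 357)) = Add(16, -44625) = -44609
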